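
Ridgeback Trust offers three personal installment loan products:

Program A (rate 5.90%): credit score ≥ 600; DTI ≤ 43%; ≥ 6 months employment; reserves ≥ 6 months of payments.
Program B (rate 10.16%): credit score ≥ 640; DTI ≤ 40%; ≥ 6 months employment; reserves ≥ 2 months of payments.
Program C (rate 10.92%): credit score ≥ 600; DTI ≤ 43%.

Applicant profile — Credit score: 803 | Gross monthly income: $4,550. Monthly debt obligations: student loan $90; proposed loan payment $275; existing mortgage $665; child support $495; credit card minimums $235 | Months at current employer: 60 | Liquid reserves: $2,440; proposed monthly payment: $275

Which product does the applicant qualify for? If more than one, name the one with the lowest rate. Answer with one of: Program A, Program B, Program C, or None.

Total debts = (90 + 275 + 665 + 495 + 235) = 1,760; DTI = 1,760/4,550 = 38.7%.
Reserves = 2,440/275 = 8.9 months.
Program A: score 803 ≥ 600; DTI 38.7% ≤ 43%; employment 60 ≥ 6 mo; reserves 8.9 ≥ 6 mo → qualifies.
Program B: score 803 ≥ 640; DTI 38.7% ≤ 40%; employment 60 ≥ 6 mo; reserves 8.9 ≥ 2 mo → qualifies.
Program C: score 803 ≥ 600; DTI 38.7% ≤ 43% → qualifies.
Qualifying: Program A, Program B, Program C. Lowest rate is 5.90% → Program A.

Program A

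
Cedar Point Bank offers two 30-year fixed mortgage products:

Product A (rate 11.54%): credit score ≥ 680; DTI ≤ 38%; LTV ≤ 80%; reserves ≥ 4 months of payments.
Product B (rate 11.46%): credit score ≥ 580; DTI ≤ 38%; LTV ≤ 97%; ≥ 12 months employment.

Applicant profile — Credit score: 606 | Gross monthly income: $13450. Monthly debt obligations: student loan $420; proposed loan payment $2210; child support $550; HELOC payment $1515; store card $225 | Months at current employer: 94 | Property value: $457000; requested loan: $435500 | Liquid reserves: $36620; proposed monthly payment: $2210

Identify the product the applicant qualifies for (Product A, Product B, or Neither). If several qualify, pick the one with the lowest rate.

Product B

Total debts = (420 + 2,210 + 550 + 1,515 + 225) = 4,920; DTI = 4,920/13,450 = 36.6%.
LTV = 435,500/457,000 = 95.3%.
Reserves = 36,620/2,210 = 16.6 months.
Product A: score 606 < 680; DTI 36.6% ≤ 38%; LTV 95.3% > 80%; reserves 16.6 ≥ 4 mo → does not qualify.
Product B: score 606 ≥ 580; DTI 36.6% ≤ 38%; LTV 95.3% ≤ 97%; employment 94 ≥ 12 mo → qualifies.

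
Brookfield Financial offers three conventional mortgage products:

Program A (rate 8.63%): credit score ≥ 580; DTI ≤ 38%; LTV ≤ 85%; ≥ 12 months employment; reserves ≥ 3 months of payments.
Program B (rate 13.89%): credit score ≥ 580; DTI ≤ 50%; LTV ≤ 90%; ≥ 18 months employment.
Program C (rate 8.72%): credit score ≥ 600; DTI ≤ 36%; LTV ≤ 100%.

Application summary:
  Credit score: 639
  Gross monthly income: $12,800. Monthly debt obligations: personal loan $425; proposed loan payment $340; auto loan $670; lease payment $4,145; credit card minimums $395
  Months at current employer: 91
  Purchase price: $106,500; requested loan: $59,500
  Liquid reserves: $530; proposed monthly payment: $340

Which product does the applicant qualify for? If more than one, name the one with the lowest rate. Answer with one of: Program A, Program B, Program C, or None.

Total debts = (425 + 340 + 670 + 4,145 + 395) = 5,975; DTI = 5,975/12,800 = 46.7%.
LTV = 59,500/106,500 = 55.9%.
Reserves = 530/340 = 1.6 months.
Program A: score 639 ≥ 580; DTI 46.7% > 38%; LTV 55.9% ≤ 85%; employment 91 ≥ 12 mo; reserves 1.6 < 3 mo → does not qualify.
Program B: score 639 ≥ 580; DTI 46.7% ≤ 50%; LTV 55.9% ≤ 90%; employment 91 ≥ 18 mo → qualifies.
Program C: score 639 ≥ 600; DTI 46.7% > 36%; LTV 55.9% ≤ 100% → does not qualify.

Program B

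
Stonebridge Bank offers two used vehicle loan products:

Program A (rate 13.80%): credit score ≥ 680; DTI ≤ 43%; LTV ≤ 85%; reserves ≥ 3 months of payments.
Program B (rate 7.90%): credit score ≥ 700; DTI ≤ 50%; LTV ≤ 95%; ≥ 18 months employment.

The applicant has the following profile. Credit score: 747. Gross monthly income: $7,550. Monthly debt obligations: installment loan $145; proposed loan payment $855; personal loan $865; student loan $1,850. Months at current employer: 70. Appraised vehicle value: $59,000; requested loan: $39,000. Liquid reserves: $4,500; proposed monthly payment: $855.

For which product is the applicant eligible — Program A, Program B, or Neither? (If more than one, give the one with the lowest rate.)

Total debts = (145 + 855 + 865 + 1,850) = 3,715; DTI = 3,715/7,550 = 49.2%.
LTV = 39,000/59,000 = 66.1%.
Reserves = 4,500/855 = 5.3 months.
Program A: score 747 ≥ 680; DTI 49.2% > 43%; LTV 66.1% ≤ 85%; reserves 5.3 ≥ 3 mo → does not qualify.
Program B: score 747 ≥ 700; DTI 49.2% ≤ 50%; LTV 66.1% ≤ 95%; employment 70 ≥ 18 mo → qualifies.

Program B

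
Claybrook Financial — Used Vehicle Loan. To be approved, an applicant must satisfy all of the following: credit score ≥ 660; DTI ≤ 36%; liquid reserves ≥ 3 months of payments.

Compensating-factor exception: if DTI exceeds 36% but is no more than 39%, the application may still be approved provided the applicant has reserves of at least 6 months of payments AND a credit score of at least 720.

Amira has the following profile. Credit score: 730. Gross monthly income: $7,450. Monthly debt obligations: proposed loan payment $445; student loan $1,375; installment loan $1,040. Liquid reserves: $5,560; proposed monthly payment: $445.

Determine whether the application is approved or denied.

Credit score 730 ≥ 660 (meets base)
Total debts = (445 + 1,375 + 1,040) = 2,860. DTI: 2,860 ÷ 7,450 = 38.4%, over the 36% base limit.
Reserves: 5,560 ÷ 445 = 12.5 months (meets 3-month minimum)
38.4% falls in the override range (36%–39%), so the compensating-factor test applies.
Reserves 12.5 ≥ 6 months; credit score 730 ≥ 720.
Both override conditions satisfied; DTI exception granted.

Approved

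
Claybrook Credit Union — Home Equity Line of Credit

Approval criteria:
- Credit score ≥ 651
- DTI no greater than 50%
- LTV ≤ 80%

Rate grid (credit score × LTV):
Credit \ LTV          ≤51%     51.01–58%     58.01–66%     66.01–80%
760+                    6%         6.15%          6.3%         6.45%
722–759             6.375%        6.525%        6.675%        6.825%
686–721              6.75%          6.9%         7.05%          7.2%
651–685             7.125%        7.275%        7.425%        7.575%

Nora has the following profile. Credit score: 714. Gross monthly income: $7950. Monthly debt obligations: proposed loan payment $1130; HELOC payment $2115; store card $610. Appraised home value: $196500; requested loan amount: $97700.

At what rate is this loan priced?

Credit score 714 ≥ 651; Total monthly debts = (1,130 + 2,115 + 610) = 3,855. DTI: 3,855 ÷ 7,950 = 48.5%, within the 50% cap
LTV: 97,700 ÷ 196,500 = 49.7%, within 80% cap
Row: 714 falls in 686–721. Column: 49.7% falls in ≤51%. Rate = 6.75%.

6.75%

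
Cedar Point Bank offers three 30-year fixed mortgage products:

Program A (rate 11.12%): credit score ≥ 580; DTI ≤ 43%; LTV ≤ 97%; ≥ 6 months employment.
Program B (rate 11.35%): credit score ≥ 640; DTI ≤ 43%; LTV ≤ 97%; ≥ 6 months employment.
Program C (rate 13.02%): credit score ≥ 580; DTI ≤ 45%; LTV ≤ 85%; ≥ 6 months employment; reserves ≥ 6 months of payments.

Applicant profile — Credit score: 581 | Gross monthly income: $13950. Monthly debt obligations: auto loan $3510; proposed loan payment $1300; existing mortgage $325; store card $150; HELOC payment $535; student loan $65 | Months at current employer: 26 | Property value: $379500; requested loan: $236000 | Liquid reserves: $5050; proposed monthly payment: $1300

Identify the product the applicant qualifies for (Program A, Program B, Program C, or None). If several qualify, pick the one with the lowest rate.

Total debts = (3,510 + 1,300 + 325 + 150 + 535 + 65) = 5,885; DTI = 5,885/13,950 = 42.2%.
LTV = 236,000/379,500 = 62.2%.
Reserves = 5,050/1,300 = 3.9 months.
Program A: score 581 ≥ 580; DTI 42.2% ≤ 43%; LTV 62.2% ≤ 97%; employment 26 ≥ 6 mo → qualifies.
Program B: score 581 < 640; DTI 42.2% ≤ 43%; LTV 62.2% ≤ 97%; employment 26 ≥ 6 mo → does not qualify.
Program C: score 581 ≥ 580; DTI 42.2% ≤ 45%; LTV 62.2% ≤ 85%; employment 26 ≥ 6 mo; reserves 3.9 < 6 mo → does not qualify.

Program A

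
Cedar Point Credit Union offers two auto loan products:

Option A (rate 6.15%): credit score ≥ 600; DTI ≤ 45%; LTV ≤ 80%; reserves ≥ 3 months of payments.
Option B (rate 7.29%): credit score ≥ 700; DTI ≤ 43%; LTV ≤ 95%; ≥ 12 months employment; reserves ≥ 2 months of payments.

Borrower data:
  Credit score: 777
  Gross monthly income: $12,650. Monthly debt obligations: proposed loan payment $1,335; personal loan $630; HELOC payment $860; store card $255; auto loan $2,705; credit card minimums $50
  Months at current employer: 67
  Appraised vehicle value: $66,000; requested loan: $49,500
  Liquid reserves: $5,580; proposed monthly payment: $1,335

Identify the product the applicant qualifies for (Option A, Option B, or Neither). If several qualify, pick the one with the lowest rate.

Neither

Total debts = (1,335 + 630 + 860 + 255 + 2,705 + 50) = 5,835; DTI = 5,835/12,650 = 46.1%.
LTV = 49,500/66,000 = 75%.
Reserves = 5,580/1,335 = 4.2 months.
Option A: score 777 ≥ 600; DTI 46.1% > 45%; LTV 75% ≤ 80%; reserves 4.2 ≥ 3 mo → does not qualify.
Option B: score 777 ≥ 700; DTI 46.1% > 43%; LTV 75% ≤ 95%; employment 67 ≥ 12 mo; reserves 4.2 ≥ 2 mo → does not qualify.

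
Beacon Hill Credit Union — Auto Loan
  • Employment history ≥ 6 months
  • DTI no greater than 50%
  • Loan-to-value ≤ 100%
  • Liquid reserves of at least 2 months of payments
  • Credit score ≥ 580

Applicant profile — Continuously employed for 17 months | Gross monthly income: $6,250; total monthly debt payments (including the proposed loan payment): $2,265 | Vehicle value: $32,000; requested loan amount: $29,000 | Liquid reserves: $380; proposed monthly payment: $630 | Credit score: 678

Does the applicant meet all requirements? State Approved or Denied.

Employment 17 ≥ 6 months
Debt-to-income = 2,265/6,250 = 36.2% — meets 50% limit
Loan-to-value = 29,000/32,000 = 90.6% — pass (100% max)
Reserves = 380/630 = 0.6 months < 2
Credit score 678 ≥ 580 (meets)
Fails on reserves.

Denied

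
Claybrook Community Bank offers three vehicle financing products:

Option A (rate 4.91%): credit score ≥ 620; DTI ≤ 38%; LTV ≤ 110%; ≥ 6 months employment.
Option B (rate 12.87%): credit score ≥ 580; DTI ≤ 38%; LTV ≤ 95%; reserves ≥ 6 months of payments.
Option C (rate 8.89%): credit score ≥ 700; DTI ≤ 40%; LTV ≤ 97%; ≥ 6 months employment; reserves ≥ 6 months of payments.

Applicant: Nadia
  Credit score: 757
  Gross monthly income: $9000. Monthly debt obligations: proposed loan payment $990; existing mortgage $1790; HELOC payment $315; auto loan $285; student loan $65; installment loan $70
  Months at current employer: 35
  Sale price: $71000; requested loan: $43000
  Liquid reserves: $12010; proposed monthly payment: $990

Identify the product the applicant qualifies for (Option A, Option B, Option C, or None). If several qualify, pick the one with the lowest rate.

Option C

Total debts = (990 + 1,790 + 315 + 285 + 65 + 70) = 3,515; DTI = 3,515/9,000 = 39.1%.
LTV = 43,000/71,000 = 60.6%.
Reserves = 12,010/990 = 12.1 months.
Option A: score 757 ≥ 620; DTI 39.1% > 38%; LTV 60.6% ≤ 110%; employment 35 ≥ 6 mo → does not qualify.
Option B: score 757 ≥ 580; DTI 39.1% > 38%; LTV 60.6% ≤ 95%; reserves 12.1 ≥ 6 mo → does not qualify.
Option C: score 757 ≥ 700; DTI 39.1% ≤ 40%; LTV 60.6% ≤ 97%; employment 35 ≥ 6 mo; reserves 12.1 ≥ 6 mo → qualifies.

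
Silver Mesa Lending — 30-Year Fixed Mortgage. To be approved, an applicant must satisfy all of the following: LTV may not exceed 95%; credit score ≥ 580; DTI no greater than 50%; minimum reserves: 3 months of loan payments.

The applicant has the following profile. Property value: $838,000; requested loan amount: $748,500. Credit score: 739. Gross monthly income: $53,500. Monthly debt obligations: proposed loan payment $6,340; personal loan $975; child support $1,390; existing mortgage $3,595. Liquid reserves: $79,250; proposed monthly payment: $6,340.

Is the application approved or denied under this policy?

Approved

LTV = 748,500/838,000 = 89.3% ≤ 95%
Credit score 739 ≥ 580 (meets)
Total monthly debts = (6,340 + 975 + 1,390 + 3,595) = 12,300. DTI = 12,300/53,500 = 23% ≤ 50%
Reserves: 79,250 ÷ 6,340 = 12.5 months (meets 3-month minimum)
All criteria satisfied.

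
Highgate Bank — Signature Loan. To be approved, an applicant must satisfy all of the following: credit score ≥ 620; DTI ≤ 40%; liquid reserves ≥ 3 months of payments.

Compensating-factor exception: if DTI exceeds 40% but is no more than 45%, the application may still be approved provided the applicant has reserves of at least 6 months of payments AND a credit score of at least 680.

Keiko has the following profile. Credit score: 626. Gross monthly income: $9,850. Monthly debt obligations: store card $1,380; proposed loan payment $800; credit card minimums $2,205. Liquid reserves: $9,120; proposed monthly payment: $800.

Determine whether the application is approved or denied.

Denied

Credit score 626 ≥ 620 (meets base)
Total debts = (1,380 + 800 + 2,205) = 4,385. DTI = 4,385/9,850 = 44.5% > 40% — standard DTI limit exceeded.
Liquid reserves cover 9,120/800 = 11.4 months — ≥ 3 required
DTI 44.5% is within the 40%–45% exception band; checking compensating factors.
Override check — reserves: 11.4 mo (ok); score: 626 (below 680).
Compensating-factor requirement not fully met.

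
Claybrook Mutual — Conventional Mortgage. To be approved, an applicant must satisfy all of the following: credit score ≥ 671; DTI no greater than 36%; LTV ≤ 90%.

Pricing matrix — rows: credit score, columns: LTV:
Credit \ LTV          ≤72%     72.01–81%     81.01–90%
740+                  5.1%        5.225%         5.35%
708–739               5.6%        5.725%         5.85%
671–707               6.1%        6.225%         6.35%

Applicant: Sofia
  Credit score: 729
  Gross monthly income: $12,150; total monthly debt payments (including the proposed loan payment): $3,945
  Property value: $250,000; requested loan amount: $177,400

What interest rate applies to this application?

Credit score 729 ≥ 671; DTI = 3,945/12,150 = 32.5% ≤ 36%
LTV: 177,400 ÷ 250,000 = 71%, within 90% cap
Credit 729 → row 708–739; LTV 71% → column ≤72%. Grid cell → 5.6%.

5.6%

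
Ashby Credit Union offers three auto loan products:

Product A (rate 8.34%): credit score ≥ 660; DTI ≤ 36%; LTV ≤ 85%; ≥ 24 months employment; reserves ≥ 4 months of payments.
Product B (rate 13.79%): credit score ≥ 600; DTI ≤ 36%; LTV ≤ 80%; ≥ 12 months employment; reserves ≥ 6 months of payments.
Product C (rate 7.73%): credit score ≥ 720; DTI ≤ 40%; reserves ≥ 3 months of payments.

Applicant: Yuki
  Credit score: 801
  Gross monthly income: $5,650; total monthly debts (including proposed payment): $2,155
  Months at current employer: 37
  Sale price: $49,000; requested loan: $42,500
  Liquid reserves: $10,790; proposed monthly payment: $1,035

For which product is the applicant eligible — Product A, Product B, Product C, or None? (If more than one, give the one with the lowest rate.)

DTI = 2,155/5,650 = 38.1%.
LTV = 42,500/49,000 = 86.7%.
Reserves = 10,790/1,035 = 10.4 months.
Product A: score 801 ≥ 660; DTI 38.1% > 36%; LTV 86.7% > 85%; employment 37 ≥ 24 mo; reserves 10.4 ≥ 4 mo → does not qualify.
Product B: score 801 ≥ 600; DTI 38.1% > 36%; LTV 86.7% > 80%; employment 37 ≥ 12 mo; reserves 10.4 ≥ 6 mo → does not qualify.
Product C: score 801 ≥ 720; DTI 38.1% ≤ 40%; reserves 10.4 ≥ 3 mo → qualifies.

Product C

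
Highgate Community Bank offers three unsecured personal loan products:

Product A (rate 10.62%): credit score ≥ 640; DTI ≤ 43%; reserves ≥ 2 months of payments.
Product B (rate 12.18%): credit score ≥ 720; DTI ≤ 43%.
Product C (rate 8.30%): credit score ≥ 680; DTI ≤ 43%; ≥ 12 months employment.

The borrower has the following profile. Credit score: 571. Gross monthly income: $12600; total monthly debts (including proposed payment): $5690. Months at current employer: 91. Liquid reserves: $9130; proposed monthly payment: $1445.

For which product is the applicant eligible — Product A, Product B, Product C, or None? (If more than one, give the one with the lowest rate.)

None

DTI = 5,690/12,600 = 45.2%.
Reserves = 9,130/1,445 = 6.3 months.
Product A: score 571 < 640; DTI 45.2% > 43%; reserves 6.3 ≥ 2 mo → does not qualify.
Product B: score 571 < 720; DTI 45.2% > 43% → does not qualify.
Product C: score 571 < 680; DTI 45.2% > 43%; employment 91 ≥ 12 mo → does not qualify.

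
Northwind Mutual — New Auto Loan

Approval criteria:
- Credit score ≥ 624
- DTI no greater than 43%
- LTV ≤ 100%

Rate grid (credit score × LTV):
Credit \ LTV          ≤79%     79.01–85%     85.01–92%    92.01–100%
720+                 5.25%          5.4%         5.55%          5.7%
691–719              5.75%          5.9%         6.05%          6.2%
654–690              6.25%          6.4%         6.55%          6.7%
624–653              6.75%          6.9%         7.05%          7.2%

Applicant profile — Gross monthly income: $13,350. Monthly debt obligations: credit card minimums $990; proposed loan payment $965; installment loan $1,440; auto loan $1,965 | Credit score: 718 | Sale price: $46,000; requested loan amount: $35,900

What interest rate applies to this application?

5.75%

Credit score 718 ≥ 624; Total monthly debts = (990 + 965 + 1,440 + 1,965) = 5,360. DTI = 5,360/13,350 = 40.1% ≤ 43%
LTV: 35,900 ÷ 46,000 = 78%, within 100% cap
Row: 718 falls in 691–719. Column: 78% falls in ≤79%. Rate = 5.75%.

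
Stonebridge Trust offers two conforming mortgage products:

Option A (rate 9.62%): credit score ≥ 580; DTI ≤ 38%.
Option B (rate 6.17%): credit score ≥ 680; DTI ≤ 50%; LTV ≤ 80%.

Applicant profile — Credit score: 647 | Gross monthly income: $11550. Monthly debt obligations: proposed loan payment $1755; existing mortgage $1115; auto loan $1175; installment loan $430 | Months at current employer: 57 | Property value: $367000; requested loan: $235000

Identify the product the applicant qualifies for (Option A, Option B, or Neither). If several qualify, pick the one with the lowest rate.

Total debts = (1,755 + 1,115 + 1,175 + 430) = 4,475; DTI = 4,475/11,550 = 38.7%.
LTV = 235,000/367,000 = 64%.
Option A: score 647 ≥ 580; DTI 38.7% > 38% → does not qualify.
Option B: score 647 < 680; DTI 38.7% ≤ 50%; LTV 64% ≤ 80% → does not qualify.

Neither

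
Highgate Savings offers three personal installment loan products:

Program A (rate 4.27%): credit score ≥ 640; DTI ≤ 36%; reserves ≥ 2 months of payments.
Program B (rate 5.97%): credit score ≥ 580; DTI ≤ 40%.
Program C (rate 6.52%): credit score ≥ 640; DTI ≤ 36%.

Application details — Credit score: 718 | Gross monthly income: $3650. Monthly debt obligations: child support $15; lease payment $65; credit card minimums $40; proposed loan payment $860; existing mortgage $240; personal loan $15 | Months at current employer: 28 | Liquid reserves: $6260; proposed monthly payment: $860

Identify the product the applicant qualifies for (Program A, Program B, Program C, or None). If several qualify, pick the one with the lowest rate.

Total debts = (15 + 65 + 40 + 860 + 240 + 15) = 1,235; DTI = 1,235/3,650 = 33.8%.
Reserves = 6,260/860 = 7.3 months.
Program A: score 718 ≥ 640; DTI 33.8% ≤ 36%; reserves 7.3 ≥ 2 mo → qualifies.
Program B: score 718 ≥ 580; DTI 33.8% ≤ 40% → qualifies.
Program C: score 718 ≥ 640; DTI 33.8% ≤ 36% → qualifies.
Qualifying: Program A, Program B, Program C. Lowest rate is 4.27% → Program A.

Program A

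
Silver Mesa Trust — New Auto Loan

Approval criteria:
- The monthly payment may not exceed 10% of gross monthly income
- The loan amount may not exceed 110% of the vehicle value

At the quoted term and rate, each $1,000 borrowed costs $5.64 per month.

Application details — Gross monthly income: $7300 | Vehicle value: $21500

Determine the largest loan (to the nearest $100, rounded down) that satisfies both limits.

Payment cap: 10% × $7,300 = $730/month.
At $5.64 per $1,000, that supports 730/5.64 × 1,000 ≈ $129,432 → $129,400.
LTV cap: 110% × $21,500 = $23,650 → $23,600.
Binding constraint: loan-to-value.

$23,600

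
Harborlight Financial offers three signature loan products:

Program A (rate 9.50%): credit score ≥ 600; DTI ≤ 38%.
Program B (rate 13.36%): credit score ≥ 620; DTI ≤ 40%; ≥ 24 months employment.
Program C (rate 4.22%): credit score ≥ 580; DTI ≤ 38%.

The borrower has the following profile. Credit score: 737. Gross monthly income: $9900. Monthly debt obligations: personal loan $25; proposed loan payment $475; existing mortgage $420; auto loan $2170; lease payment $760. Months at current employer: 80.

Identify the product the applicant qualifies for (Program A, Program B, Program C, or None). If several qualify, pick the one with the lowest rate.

Program B

Total debts = (25 + 475 + 420 + 2,170 + 760) = 3,850; DTI = 3,850/9,900 = 38.9%.
Program A: score 737 ≥ 600; DTI 38.9% > 38% → does not qualify.
Program B: score 737 ≥ 620; DTI 38.9% ≤ 40%; employment 80 ≥ 24 mo → qualifies.
Program C: score 737 ≥ 580; DTI 38.9% > 38% → does not qualify.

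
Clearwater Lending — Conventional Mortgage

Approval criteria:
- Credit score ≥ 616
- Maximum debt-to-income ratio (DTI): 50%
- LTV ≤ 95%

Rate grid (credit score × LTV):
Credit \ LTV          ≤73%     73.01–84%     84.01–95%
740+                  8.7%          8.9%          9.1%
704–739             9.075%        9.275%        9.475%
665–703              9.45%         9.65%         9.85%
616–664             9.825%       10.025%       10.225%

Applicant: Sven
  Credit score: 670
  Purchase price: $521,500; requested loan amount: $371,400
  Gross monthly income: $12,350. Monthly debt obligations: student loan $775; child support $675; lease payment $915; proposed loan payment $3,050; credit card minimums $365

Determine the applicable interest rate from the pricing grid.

9.45%

Credit score 670 ≥ 616; Total monthly debts = (775 + 675 + 915 + 3,050 + 365) = 5,780. Debt-to-income = 5,780/12,350 = 46.8% — meets 50% limit
LTV = 371,400/521,500 = 71.2% ≤ 95%
Credit 670 → row 665–703; LTV 71.2% → column ≤73%. Grid cell → 9.45%.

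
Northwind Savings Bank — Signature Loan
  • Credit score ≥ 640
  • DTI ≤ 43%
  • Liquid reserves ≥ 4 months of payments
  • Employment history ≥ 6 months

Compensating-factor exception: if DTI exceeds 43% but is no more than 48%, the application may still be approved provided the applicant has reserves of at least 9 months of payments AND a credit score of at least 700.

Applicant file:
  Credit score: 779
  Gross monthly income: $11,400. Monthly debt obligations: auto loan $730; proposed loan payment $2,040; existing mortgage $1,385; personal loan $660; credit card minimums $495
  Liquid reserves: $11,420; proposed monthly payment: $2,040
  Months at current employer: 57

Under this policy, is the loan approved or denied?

Credit score 779 ≥ 640 (meets base)
Total debts = (730 + 2,040 + 1,385 + 660 + 495) = 5,310. DTI: 5,310 ÷ 11,400 = 46.6%, over the 43% base limit.
Reserves = 11,420/2,040 = 5.6 months ≥ 4
Employment 57 ≥ 6 months
46.6% falls in the override range (43%–48%), so the compensating-factor test applies.
Reserves 5.6 < 9 months; credit score 779 ≥ 700.
Compensating-factor requirement not fully met.

Denied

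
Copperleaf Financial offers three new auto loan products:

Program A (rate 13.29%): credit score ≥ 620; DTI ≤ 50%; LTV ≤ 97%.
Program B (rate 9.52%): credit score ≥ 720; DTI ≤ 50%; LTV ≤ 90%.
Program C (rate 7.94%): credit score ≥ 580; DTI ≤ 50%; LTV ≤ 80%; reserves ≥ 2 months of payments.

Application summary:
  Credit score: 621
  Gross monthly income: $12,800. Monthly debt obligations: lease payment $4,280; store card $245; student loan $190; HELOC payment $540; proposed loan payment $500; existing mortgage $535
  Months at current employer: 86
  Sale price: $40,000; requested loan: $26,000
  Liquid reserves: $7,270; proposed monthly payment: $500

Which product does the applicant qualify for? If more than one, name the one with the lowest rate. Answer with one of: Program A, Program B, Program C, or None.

Program C

Total debts = (4,280 + 245 + 190 + 540 + 500 + 535) = 6,290; DTI = 6,290/12,800 = 49.1%.
LTV = 26,000/40,000 = 65%.
Reserves = 7,270/500 = 14.5 months.
Program A: score 621 ≥ 620; DTI 49.1% ≤ 50%; LTV 65% ≤ 97% → qualifies.
Program B: score 621 < 720; DTI 49.1% ≤ 50%; LTV 65% ≤ 90% → does not qualify.
Program C: score 621 ≥ 580; DTI 49.1% ≤ 50%; LTV 65% ≤ 80%; reserves 14.5 ≥ 2 mo → qualifies.
Qualifying: Program A, Program C. Lowest rate is 7.94% → Program C.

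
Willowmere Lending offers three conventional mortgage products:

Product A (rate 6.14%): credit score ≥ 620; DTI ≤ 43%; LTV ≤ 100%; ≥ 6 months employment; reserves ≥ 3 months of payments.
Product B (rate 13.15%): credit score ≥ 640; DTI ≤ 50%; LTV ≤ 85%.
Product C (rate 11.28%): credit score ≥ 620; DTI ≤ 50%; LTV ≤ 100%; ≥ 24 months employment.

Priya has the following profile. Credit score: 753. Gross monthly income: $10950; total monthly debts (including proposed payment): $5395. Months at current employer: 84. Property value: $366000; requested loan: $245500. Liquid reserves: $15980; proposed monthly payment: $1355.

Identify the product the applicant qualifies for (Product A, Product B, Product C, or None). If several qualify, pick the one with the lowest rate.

Product C

DTI = 5,395/10,950 = 49.3%.
LTV = 245,500/366,000 = 67.1%.
Reserves = 15,980/1,355 = 11.8 months.
Product A: score 753 ≥ 620; DTI 49.3% > 43%; LTV 67.1% ≤ 100%; employment 84 ≥ 6 mo; reserves 11.8 ≥ 3 mo → does not qualify.
Product B: score 753 ≥ 640; DTI 49.3% ≤ 50%; LTV 67.1% ≤ 85% → qualifies.
Product C: score 753 ≥ 620; DTI 49.3% ≤ 50%; LTV 67.1% ≤ 100%; employment 84 ≥ 24 mo → qualifies.
Qualifying: Product B, Product C. Lowest rate is 11.28% → Product C.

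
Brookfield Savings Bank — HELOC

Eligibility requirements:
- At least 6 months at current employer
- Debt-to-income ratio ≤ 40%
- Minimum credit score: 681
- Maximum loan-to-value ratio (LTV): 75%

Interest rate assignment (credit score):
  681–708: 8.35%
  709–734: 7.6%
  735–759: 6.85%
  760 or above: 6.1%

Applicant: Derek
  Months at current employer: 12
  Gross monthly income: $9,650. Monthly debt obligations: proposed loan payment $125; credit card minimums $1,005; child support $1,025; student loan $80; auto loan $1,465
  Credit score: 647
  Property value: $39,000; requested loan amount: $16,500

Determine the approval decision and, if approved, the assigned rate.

Denied

Credit score 647 < 681 (below minimum)
Employment 12 ≥ 6 months
LTV = 16,500/39,000 = 42.3% ≤ 75%
Total monthly debts = (125 + 1,005 + 1,025 + 80 + 1,465) = 3,700. DTI: 3,700 ÷ 9,650 = 38.3%, within the 40% cap
Not all requirements met → denied.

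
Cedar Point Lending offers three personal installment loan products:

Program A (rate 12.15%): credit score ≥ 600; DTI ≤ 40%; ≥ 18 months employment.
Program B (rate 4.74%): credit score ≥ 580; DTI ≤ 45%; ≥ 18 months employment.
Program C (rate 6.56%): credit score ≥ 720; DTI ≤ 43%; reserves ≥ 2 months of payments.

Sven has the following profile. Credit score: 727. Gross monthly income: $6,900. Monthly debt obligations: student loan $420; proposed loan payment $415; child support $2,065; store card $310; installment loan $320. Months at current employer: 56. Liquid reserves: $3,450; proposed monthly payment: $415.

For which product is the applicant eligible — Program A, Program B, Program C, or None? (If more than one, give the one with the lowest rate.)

None

Total debts = (420 + 415 + 2,065 + 310 + 320) = 3,530; DTI = 3,530/6,900 = 51.2%.
Reserves = 3,450/415 = 8.3 months.
Program A: score 727 ≥ 600; DTI 51.2% > 40%; employment 56 ≥ 18 mo → does not qualify.
Program B: score 727 ≥ 580; DTI 51.2% > 45%; employment 56 ≥ 18 mo → does not qualify.
Program C: score 727 ≥ 720; DTI 51.2% > 43%; reserves 8.3 ≥ 2 mo → does not qualify.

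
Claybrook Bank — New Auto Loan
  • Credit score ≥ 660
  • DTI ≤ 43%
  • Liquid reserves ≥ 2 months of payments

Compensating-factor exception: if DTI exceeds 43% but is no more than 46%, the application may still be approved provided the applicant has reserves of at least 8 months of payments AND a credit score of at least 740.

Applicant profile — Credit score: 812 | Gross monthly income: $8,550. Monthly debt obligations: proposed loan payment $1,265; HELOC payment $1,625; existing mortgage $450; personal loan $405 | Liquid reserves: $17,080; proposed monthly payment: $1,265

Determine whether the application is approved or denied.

Approved

Credit score 812 ≥ 660 (meets base)
Total debts = (1,265 + 1,625 + 450 + 405) = 3,745. DTI: 3,745 ÷ 8,550 = 43.8%, over the 43% base limit.
Reserves = 17,080/1,265 = 13.5 months ≥ 2
43.8% falls in the override range (43%–46%), so the compensating-factor test applies.
Override check — reserves: 13.5 mo (ok); score: 812 (ok).
Both override conditions satisfied; DTI exception granted.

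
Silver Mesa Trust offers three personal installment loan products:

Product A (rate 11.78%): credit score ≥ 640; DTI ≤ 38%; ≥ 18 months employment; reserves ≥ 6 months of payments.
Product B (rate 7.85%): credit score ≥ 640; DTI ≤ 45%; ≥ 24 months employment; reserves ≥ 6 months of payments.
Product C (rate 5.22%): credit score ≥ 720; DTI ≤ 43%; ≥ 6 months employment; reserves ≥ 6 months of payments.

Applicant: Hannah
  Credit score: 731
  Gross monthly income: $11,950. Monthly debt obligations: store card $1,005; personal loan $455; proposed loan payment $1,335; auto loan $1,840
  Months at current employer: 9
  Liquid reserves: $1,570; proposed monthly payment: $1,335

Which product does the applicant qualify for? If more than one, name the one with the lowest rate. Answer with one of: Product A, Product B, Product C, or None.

None

Total debts = (1,005 + 455 + 1,335 + 1,840) = 4,635; DTI = 4,635/11,950 = 38.8%.
Reserves = 1,570/1,335 = 1.2 months.
Product A: score 731 ≥ 640; DTI 38.8% > 38%; employment 9 < 18 mo; reserves 1.2 < 6 mo → does not qualify.
Product B: score 731 ≥ 640; DTI 38.8% ≤ 45%; employment 9 < 24 mo; reserves 1.2 < 6 mo → does not qualify.
Product C: score 731 ≥ 720; DTI 38.8% ≤ 43%; employment 9 ≥ 6 mo; reserves 1.2 < 6 mo → does not qualify.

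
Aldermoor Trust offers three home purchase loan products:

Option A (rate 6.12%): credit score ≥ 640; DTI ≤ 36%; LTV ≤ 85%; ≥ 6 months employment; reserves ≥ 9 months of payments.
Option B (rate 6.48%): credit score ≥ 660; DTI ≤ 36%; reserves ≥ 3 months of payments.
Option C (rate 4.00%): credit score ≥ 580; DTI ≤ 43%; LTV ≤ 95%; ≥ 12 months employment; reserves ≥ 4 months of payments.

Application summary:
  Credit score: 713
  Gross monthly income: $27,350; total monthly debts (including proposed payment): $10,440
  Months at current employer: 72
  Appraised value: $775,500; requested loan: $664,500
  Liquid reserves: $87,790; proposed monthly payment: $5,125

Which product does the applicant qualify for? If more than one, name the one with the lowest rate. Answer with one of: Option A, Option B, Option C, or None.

DTI = 10,440/27,350 = 38.2%.
LTV = 664,500/775,500 = 85.7%.
Reserves = 87,790/5,125 = 17.1 months.
Option A: score 713 ≥ 640; DTI 38.2% > 36%; LTV 85.7% > 85%; employment 72 ≥ 6 mo; reserves 17.1 ≥ 9 mo → does not qualify.
Option B: score 713 ≥ 660; DTI 38.2% > 36%; reserves 17.1 ≥ 3 mo → does not qualify.
Option C: score 713 ≥ 580; DTI 38.2% ≤ 43%; LTV 85.7% ≤ 95%; employment 72 ≥ 12 mo; reserves 17.1 ≥ 4 mo → qualifies.

Option C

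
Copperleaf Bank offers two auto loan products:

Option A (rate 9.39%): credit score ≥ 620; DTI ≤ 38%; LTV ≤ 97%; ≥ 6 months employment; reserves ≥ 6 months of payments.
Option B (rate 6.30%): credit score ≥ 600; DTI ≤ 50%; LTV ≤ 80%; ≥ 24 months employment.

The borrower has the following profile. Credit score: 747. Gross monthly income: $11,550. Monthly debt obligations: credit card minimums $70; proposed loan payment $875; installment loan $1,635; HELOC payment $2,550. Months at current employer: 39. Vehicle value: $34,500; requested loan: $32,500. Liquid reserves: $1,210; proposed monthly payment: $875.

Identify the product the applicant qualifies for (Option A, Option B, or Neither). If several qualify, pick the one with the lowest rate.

Neither

Total debts = (70 + 875 + 1,635 + 2,550) = 5,130; DTI = 5,130/11,550 = 44.4%.
LTV = 32,500/34,500 = 94.2%.
Reserves = 1,210/875 = 1.4 months.
Option A: score 747 ≥ 620; DTI 44.4% > 38%; LTV 94.2% ≤ 97%; employment 39 ≥ 6 mo; reserves 1.4 < 6 mo → does not qualify.
Option B: score 747 ≥ 600; DTI 44.4% ≤ 50%; LTV 94.2% > 80%; employment 39 ≥ 24 mo → does not qualify.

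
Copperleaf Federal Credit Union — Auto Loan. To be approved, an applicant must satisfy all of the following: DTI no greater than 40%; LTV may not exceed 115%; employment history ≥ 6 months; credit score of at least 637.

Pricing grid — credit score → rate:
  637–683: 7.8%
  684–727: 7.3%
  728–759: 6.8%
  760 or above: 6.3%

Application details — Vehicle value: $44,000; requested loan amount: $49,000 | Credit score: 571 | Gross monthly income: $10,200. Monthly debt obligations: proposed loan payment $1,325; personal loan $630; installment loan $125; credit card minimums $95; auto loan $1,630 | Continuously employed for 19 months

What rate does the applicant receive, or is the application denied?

Denied

Credit score 571 < 637 (below minimum)
LTV: 49,000 ÷ 44,000 = 111.4%, within 115% cap
Employment 19 ≥ 6 months
Total monthly debts = (1,325 + 630 + 125 + 95 + 1,630) = 3,805. Debt-to-income = 3,805/10,200 = 37.3% — meets 40% limit
Not all requirements met → denied.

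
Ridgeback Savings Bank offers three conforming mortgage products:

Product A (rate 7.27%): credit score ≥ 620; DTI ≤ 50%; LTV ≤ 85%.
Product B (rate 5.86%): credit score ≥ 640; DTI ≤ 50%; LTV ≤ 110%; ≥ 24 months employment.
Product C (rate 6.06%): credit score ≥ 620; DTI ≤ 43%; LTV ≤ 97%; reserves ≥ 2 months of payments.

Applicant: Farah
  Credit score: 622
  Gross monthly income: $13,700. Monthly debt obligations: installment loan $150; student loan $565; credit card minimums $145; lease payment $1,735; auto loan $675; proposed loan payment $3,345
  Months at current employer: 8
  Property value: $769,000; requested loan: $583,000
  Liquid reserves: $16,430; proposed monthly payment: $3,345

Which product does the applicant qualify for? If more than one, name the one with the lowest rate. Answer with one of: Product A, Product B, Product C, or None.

Product A

Total debts = (150 + 565 + 145 + 1,735 + 675 + 3,345) = 6,615; DTI = 6,615/13,700 = 48.3%.
LTV = 583,000/769,000 = 75.8%.
Reserves = 16,430/3,345 = 4.9 months.
Product A: score 622 ≥ 620; DTI 48.3% ≤ 50%; LTV 75.8% ≤ 85% → qualifies.
Product B: score 622 < 640; DTI 48.3% ≤ 50%; LTV 75.8% ≤ 110%; employment 8 < 24 mo → does not qualify.
Product C: score 622 ≥ 620; DTI 48.3% > 43%; LTV 75.8% ≤ 97%; reserves 4.9 ≥ 2 mo → does not qualify.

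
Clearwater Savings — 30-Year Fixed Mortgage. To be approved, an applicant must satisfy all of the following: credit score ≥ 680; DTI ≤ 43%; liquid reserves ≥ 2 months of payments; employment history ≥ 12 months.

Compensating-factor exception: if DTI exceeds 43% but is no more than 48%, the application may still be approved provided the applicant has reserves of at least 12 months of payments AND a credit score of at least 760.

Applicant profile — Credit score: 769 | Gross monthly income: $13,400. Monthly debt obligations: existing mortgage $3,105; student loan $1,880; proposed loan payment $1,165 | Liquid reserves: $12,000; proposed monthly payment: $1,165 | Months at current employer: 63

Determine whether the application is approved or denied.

Credit score 769 ≥ 680 (meets base)
Total debts = (3,105 + 1,880 + 1,165) = 6,150. DTI: 6,150 ÷ 13,400 = 45.9%, over the 43% base limit.
Reserves = 12,000/1,165 = 10.3 months ≥ 2
Employment 63 ≥ 12 months
45.9% falls in the override range (43%–48%), so the compensating-factor test applies.
Reserves 10.3 < 12 months; credit score 769 ≥ 760.
Override conditions not both satisfied; exception does not apply.

Denied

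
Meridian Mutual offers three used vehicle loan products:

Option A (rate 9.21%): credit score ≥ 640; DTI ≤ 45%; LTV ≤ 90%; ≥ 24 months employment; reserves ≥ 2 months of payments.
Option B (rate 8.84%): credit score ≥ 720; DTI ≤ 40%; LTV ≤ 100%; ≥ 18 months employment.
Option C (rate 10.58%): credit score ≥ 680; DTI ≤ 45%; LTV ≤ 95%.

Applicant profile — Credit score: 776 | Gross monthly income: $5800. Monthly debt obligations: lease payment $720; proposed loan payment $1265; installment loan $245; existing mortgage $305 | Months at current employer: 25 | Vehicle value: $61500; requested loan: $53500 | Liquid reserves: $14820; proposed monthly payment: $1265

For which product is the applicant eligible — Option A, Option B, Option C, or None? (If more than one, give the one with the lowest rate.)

Option A

Total debts = (720 + 1,265 + 245 + 305) = 2,535; DTI = 2,535/5,800 = 43.7%.
LTV = 53,500/61,500 = 87%.
Reserves = 14,820/1,265 = 11.7 months.
Option A: score 776 ≥ 640; DTI 43.7% ≤ 45%; LTV 87% ≤ 90%; employment 25 ≥ 24 mo; reserves 11.7 ≥ 2 mo → qualifies.
Option B: score 776 ≥ 720; DTI 43.7% > 40%; LTV 87% ≤ 100%; employment 25 ≥ 18 mo → does not qualify.
Option C: score 776 ≥ 680; DTI 43.7% ≤ 45%; LTV 87% ≤ 95% → qualifies.
Qualifying: Option A, Option C. Lowest rate is 9.21% → Option A.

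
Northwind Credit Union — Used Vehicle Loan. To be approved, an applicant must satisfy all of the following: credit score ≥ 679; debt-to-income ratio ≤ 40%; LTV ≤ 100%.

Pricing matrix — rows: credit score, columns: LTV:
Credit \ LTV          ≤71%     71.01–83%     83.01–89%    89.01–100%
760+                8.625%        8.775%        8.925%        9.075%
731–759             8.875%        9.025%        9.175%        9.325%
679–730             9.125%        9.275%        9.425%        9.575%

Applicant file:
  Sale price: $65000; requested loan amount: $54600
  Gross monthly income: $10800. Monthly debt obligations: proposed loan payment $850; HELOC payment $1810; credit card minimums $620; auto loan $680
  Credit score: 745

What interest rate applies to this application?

Credit score 745 ≥ 679; Total monthly debts = (850 + 1,810 + 620 + 680) = 3,960. Debt-to-income = 3,960/10,800 = 36.7% — meets 40% limit
Loan-to-value = 54,600/65,000 = 84% — pass (100% max)
Score 745 is in the 731–759 band; LTV 84% is in the 83.01–89% band → 9.175%.

9.175%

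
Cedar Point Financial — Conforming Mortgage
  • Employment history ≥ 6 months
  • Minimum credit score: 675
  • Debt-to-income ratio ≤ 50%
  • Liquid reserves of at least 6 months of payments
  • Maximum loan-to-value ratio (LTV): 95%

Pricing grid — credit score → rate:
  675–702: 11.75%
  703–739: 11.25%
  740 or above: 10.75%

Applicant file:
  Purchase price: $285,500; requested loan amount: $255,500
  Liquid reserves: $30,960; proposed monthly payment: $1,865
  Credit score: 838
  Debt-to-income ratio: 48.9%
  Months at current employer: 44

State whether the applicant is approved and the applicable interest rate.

Approved at 10.75%

Credit score 838 ≥ 675 (meets minimum)
Employment 44 ≥ 6 months
DTI 48.9% ≤ 50%
LTV = 255,500/285,500 = 89.5% ≤ 95%
Reserves: 30,960 ÷ 1,865 = 16.6 months (meets 6-month minimum)
All requirements met. Score 838 falls in the 740 or above tier → 10.75%.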